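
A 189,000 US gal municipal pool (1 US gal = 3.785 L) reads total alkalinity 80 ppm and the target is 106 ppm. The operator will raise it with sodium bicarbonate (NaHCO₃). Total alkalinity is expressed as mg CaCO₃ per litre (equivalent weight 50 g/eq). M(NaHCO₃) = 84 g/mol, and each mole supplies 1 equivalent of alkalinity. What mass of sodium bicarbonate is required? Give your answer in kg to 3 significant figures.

31.2 kg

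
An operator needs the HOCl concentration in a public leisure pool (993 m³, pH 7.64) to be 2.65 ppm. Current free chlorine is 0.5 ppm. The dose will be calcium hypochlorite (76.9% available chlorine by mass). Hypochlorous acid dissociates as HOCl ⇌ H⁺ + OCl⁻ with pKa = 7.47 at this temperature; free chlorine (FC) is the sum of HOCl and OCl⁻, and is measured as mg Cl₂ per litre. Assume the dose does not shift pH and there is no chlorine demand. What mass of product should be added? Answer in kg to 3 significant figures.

Volume: 993 m³ = 993,000 L.
[OCl⁻]/[HOCl] = 10^(pH − pKa) = 10^(7.64 − 7.47) = 1.479; fraction as HOCl = 1/(1 + 1.479) = 0.4034.
Free chlorine required for 2.65 ppm HOCl: 2.65 / 0.4034 = 6.57 ppm.
FC to add: 6.57 − 0.5 = 6.07 mg/L as Cl₂.
Cl₂ equivalent: 6.07 mg/L × 993,000 L = 6027 g.
Product at 76.9% available Cl: 6027 / 0.769 = 7838 g.

7.84 kg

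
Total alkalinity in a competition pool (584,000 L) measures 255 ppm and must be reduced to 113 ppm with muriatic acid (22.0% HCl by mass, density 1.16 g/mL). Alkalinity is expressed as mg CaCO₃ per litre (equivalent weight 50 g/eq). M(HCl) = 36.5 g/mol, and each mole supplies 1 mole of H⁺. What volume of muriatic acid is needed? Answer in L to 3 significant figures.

237 L

Alkalinity to neutralize: (255 − 113) = 142 mg/L as CaCO₃ × 584,000 L = 82,930 g as CaCO₃.
Equivalents of H⁺ required: 82,930 ÷ 50 g/eq = 1659 eq = 1659 mol HCl.
Mass of HCl: 1659 × 36.5 = 60,540 g.
Mass of 22.0% solution: 60,540 / 0.22 = 275,200 g.
Volume: 275,200 g ÷ 1.16 g/mL = 237,200 mL.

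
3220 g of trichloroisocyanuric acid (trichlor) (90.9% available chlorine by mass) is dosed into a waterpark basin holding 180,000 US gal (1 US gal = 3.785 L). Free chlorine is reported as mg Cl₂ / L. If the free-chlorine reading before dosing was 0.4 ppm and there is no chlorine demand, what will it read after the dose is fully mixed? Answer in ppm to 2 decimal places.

Volume: 180,000 US gal × 3.785 L/gal = 681,300 L.
Available chlorine delivered: 3220 g × 0.909 = 2927 g as Cl₂.
Concentration rise: 2927 g / 681,300 L = 4.296 mg/L = 4.30 ppm.
Final FC: 0.4 + 4.30 = 4.70 ppm.

4.70 ppm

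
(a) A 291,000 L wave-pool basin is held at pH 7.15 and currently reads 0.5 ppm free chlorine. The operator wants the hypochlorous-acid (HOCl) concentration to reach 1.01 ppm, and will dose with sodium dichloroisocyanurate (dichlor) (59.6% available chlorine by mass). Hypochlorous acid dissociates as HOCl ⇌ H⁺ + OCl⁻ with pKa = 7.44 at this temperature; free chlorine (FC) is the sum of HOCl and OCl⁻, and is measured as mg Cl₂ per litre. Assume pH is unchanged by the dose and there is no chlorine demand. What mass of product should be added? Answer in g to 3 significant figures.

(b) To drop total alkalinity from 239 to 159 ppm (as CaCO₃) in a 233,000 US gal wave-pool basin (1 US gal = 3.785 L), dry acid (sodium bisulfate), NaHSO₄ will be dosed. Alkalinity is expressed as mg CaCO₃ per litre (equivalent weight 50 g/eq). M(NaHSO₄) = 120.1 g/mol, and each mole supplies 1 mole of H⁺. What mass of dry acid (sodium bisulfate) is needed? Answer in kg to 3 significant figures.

(a) [OCl⁻]/[HOCl] = 10^(pH − pKa) = 10^(7.15 − 7.44) = 0.5129; fraction as HOCl = 1/(1 + 0.5129) = 0.661.
(a) Free chlorine required for 1.01 ppm HOCl: 1.01 / 0.661 = 1.528 ppm.
(a) FC to add: 1.528 − 0.5 = 1.028 mg/L as Cl₂.
(a) Cl₂ equivalent: 1.028 mg/L × 291,000 L = 299.1 g.
(a) Product at 59.6% available Cl: 299.1 / 0.596 = 501.9 g.

(b) Volume: 233,000 US gal × 3.785 L/gal = 881,905 L.
(b) Alkalinity to neutralize: (239 − 159) = 80 mg/L as CaCO₃ × 881,905 L = 70,550 g as CaCO₃.
(b) Equivalents of H⁺ required: 70,550 ÷ 50 g/eq = 1411 eq = 1411 mol NaHSO₄.
(b) Mass of NaHSO₄: 1411 × 120.1 = 169,500 g.

(a) 502 g; (b) 169 kg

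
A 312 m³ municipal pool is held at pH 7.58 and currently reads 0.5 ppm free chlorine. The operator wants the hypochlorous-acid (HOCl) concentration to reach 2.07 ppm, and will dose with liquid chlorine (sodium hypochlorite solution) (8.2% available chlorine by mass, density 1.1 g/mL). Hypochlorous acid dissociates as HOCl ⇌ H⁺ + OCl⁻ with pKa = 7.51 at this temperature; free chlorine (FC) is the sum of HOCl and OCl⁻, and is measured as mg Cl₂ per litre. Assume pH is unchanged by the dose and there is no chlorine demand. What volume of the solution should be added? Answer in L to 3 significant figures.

13.8 L

Volume: 312 m³ = 312,000 L.
[OCl⁻]/[HOCl] = 10^(pH − pKa) = 10^(7.58 − 7.51) = 1.175; fraction as HOCl = 1/(1 + 1.175) = 0.4598.
Free chlorine required for 2.07 ppm HOCl: 2.07 / 0.4598 = 4.502 ppm.
FC to add: 4.502 − 0.5 = 4.002 mg/L as Cl₂.
Cl₂ equivalent: 4.002 mg/L × 312,000 L = 1249 g.
Product at 8.2% available Cl: 1249 / 0.082 = 15,230 g.
Volume: 15,230 g ÷ 1.1 g/mL = 13,840 mL.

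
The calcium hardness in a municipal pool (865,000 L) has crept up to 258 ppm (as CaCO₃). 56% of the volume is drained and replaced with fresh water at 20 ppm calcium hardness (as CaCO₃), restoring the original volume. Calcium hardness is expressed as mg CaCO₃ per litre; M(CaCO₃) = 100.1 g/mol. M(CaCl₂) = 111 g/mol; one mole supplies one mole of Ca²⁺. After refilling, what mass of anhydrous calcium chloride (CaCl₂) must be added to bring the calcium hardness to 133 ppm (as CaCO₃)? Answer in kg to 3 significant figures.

7.94 kg

After draining 56% and refilling: 258 × 0.44 + 20 × 0.56 = 124.72 ppm.
Deficit to target: 133 − 124.72 = 8.28 mg/L.
As CaCO₃: 8.28 mg/L × 865,000 L = 7162 g; ÷ 100.1 = 71.55 mol Ca²⁺.
Mass: 71.55 × 111 = 7942 g.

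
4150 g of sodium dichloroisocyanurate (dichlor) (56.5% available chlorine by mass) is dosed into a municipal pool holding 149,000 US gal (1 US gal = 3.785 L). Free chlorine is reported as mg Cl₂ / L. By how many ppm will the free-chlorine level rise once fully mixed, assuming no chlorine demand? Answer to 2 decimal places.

Volume: 149,000 US gal × 3.785 L/gal = 563,965 L.
Available chlorine delivered: 4150 g × 0.565 = 2345 g as Cl₂.
Concentration rise: 2345 g / 563,965 L = 4.158 mg/L = 4.16 ppm.

4.16 ppm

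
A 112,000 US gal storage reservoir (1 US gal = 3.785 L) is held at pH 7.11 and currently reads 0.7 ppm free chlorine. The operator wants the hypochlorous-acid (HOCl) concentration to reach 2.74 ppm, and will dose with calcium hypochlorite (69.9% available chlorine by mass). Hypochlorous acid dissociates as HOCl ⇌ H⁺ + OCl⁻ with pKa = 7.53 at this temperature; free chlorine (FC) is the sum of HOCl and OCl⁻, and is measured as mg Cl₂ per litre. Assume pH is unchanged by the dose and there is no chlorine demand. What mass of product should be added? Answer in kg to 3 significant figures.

Volume: 112,000 US gal × 3.785 L/gal = 423,920 L.
[OCl⁻]/[HOCl] = 10^(pH − pKa) = 10^(7.11 − 7.53) = 0.3802; fraction as HOCl = 1/(1 + 0.3802) = 0.7245.
Free chlorine required for 2.74 ppm HOCl: 2.74 / 0.7245 = 3.782 ppm.
FC to add: 3.782 − 0.7 = 3.082 mg/L as Cl₂.
Cl₂ equivalent: 3.082 mg/L × 423,920 L = 1306 g.
Product at 69.9% available Cl: 1306 / 0.699 = 1869 g.

1.87 kg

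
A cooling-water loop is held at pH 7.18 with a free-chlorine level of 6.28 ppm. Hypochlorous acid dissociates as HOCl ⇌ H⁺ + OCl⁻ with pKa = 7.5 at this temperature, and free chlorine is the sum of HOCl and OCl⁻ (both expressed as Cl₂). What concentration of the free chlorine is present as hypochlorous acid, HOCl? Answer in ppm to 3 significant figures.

4.25 ppm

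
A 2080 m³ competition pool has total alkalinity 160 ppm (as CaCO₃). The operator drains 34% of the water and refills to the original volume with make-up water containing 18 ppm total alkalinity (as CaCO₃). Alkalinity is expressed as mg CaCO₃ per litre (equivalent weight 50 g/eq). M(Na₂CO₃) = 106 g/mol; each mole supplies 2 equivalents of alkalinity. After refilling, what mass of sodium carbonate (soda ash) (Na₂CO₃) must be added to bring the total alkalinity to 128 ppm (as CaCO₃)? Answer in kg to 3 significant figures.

Volume: 2080 m³ = 2,080,000 L.
After draining 34% and refilling: 160 × 0.66 + 18 × 0.34 = 111.72 ppm.
Deficit to target: 128 − 111.72 = 16.28 mg/L.
As CaCO₃: 16.28 mg/L × 2,080,000 L = 33,860 g; ÷ 50 g/eq ÷ 2 = 338.6 mol Na₂CO₃.
Mass: 338.6 × 106 = 35,890 g.

35.9 kg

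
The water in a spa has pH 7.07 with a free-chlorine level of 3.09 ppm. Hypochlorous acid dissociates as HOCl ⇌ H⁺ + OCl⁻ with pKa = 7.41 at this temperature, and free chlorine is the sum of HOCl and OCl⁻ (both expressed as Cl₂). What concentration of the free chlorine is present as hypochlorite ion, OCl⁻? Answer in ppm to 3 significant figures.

0.969 ppm

[OCl⁻]/[HOCl] = 10^(pH − pKa) = 10^(7.07 − 7.41) = 10^-0.34 = 0.4571.
Fraction as HOCl = 1 / (1 + 0.4571) = 0.6863.
OCl⁻ = (1 − 0.6863) × 3.09 ppm = 0.9693 ppm.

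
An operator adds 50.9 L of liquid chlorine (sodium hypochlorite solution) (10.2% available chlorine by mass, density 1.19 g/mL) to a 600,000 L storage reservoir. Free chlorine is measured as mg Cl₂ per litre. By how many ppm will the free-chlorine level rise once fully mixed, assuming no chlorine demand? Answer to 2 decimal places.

10.30 ppm

Mass of solution: 50.9 L × 1000 mL/L × 1.19 g/mL = 60,570 g.
Available chlorine delivered: 60,570 g × 0.102 = 6178 g as Cl₂.
Concentration rise: 6178 g / 600,000 L = 10.3 mg/L = 10.30 ppm.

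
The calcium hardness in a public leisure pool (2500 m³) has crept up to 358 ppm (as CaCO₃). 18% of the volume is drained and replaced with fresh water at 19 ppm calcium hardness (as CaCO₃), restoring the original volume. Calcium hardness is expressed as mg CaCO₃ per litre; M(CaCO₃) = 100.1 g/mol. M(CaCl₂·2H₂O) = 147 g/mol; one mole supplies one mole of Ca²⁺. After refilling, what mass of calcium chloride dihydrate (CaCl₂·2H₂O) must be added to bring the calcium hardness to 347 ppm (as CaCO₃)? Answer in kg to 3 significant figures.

Volume: 2500 m³ = 2,500,000 L.
After draining 18% and refilling: 358 × 0.82 + 19 × 0.18 = 296.98 ppm.
Deficit to target: 347 − 296.98 = 50.02 mg/L.
As CaCO₃: 50.02 mg/L × 2,500,000 L = 125,000 g; ÷ 100.1 = 1249 mol Ca²⁺.
Mass: 1249 × 147 = 183,600 g.

184 kg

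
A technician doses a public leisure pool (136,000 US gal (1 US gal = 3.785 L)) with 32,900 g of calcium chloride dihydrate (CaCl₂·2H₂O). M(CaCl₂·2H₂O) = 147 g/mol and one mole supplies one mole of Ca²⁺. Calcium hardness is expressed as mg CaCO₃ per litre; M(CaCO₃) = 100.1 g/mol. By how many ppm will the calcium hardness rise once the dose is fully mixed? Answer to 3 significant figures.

43.5 ppm

Volume: 136,000 US gal × 3.785 L/gal = 514,760 L.
Moles of Ca²⁺: 32,900 g ÷ 147 g/mol = 223.8 mol.
As CaCO₃: 223.8 mol × 100.1 g/mol = 22,400 g.
Rise: 22,400 g / 514,760 L × 1000 = 43.52 mg/L.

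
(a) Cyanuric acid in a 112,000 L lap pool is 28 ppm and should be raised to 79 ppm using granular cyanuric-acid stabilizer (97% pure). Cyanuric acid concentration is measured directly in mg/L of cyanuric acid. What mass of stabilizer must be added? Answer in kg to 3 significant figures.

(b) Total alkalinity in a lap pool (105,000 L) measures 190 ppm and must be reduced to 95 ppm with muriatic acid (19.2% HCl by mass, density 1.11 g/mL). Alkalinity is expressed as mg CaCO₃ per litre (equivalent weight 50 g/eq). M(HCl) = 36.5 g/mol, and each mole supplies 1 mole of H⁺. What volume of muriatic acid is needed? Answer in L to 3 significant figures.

(a) 5.89 kg; (b) 34.2 L

(a) CYA to add: (79 − 28) = 51 mg/L × 112,000 L = 5712 g cyanuric acid.
(a) At 97% purity: 5712 / 0.97 = 5889 g product.

(b) Alkalinity to neutralize: (190 − 95) = 95 mg/L as CaCO₃ × 105,000 L = 9975 g as CaCO₃.
(b) Equivalents of H⁺ required: 9975 ÷ 50 g/eq = 199.5 eq = 199.5 mol HCl.
(b) Mass of HCl: 199.5 × 36.5 = 7282 g.
(b) Mass of 19.2% solution: 7282 / 0.192 = 37,930 g.
(b) Volume: 37,930 g ÷ 1.11 g/mL = 34,170 mL.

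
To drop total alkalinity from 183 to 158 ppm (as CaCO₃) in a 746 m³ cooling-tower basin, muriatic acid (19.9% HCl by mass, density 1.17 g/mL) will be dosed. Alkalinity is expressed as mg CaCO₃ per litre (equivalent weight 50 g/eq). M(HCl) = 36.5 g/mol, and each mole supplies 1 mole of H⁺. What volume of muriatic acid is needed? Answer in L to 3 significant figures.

Volume: 746 m³ = 746,000 L.
Alkalinity to neutralize: (183 − 158) = 25 mg/L as CaCO₃ × 746,000 L = 18,650 g as CaCO₃.
Equivalents of H⁺ required: 18,650 ÷ 50 g/eq = 373 eq = 373 mol HCl.
Mass of HCl: 373 × 36.5 = 13,610 g.
Mass of 19.9% solution: 13,610 / 0.199 = 68,410 g.
Volume: 68,410 g ÷ 1.17 g/mL = 58,470 mL.

58.5 L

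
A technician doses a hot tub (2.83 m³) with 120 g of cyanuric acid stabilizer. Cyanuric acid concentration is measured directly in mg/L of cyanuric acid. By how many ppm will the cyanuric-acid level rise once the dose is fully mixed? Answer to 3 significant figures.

42.4 ppm

Volume: 2.83 m³ = 2,830 L.
Rise: 120 g / 2,830 L × 1000 = 42.4 mg/L.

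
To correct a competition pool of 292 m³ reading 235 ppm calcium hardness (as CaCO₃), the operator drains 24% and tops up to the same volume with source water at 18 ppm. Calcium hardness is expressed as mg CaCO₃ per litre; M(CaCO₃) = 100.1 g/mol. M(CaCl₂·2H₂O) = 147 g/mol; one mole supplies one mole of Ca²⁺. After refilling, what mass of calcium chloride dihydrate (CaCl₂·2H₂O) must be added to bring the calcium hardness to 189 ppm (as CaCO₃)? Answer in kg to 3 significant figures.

Volume: 292 m³ = 292,000 L.
After draining 24% and refilling: 235 × 0.76 + 18 × 0.24 = 182.92 ppm.
Deficit to target: 189 − 182.92 = 6.08 mg/L.
As CaCO₃: 6.08 mg/L × 292,000 L = 1775 g; ÷ 100.1 = 17.74 mol Ca²⁺.
Mass: 17.74 × 147 = 2607 g.

2.61 kg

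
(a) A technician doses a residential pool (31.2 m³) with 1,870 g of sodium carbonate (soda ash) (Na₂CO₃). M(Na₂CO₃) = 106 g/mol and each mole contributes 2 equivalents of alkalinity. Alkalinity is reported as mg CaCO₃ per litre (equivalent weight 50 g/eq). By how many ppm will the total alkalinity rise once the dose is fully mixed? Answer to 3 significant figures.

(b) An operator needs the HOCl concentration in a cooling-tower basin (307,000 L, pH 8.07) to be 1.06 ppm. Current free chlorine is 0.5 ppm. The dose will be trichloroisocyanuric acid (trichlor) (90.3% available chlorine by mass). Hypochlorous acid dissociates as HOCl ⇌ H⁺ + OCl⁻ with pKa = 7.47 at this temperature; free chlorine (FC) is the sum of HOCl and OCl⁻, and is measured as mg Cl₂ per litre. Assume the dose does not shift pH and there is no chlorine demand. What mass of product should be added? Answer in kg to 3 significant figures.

(a) 56.5 ppm; (b) 1.63 kg

(a) Volume: 31.2 m³ = 31,200 L.
(a) Moles of Na₂CO₃: 1,870 g ÷ 106 g/mol = 17.64 mol → 35.28 eq of alkalinity.
(a) As CaCO₃: 35.28 eq × 50 g/eq = 1764 g.
(a) Rise: 1764 g / 31,200 L × 1000 = 56.54 mg/L.

(b) [OCl⁻]/[HOCl] = 10^(pH − pKa) = 10^(8.07 − 7.47) = 3.981; fraction as HOCl = 1/(1 + 3.981) = 0.2008.
(b) Free chlorine required for 1.06 ppm HOCl: 1.06 / 0.2008 = 5.28 ppm.
(b) FC to add: 5.28 − 0.5 = 4.78 mg/L as Cl₂.
(b) Cl₂ equivalent: 4.78 mg/L × 307,000 L = 1467 g.
(b) Product at 90.3% available Cl: 1467 / 0.903 = 1625 g.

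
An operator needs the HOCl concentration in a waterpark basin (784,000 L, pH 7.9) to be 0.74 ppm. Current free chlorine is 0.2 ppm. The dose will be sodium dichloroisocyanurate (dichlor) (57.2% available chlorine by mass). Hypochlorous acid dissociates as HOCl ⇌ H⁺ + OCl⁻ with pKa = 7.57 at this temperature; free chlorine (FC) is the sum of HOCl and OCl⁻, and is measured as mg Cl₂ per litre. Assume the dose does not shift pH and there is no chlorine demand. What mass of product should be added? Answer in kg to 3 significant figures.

2.91 kg

[OCl⁻]/[HOCl] = 10^(pH − pKa) = 10^(7.9 − 7.57) = 2.138; fraction as HOCl = 1/(1 + 2.138) = 0.3187.
Free chlorine required for 0.74 ppm HOCl: 0.74 / 0.3187 = 2.322 ppm.
FC to add: 2.322 − 0.2 = 2.122 mg/L as Cl₂.
Cl₂ equivalent: 2.122 mg/L × 784,000 L = 1664 g.
Product at 57.2% available Cl: 1664 / 0.572 = 2909 g.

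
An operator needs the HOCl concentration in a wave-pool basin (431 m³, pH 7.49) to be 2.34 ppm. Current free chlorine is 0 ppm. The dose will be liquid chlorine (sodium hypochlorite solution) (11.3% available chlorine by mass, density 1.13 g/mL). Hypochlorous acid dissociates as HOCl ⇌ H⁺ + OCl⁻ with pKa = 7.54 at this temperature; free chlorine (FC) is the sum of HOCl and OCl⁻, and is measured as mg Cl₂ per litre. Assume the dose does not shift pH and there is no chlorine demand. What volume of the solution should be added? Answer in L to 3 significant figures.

Volume: 431 m³ = 431,000 L.
[OCl⁻]/[HOCl] = 10^(pH − pKa) = 10^(7.49 − 7.54) = 0.8913; fraction as HOCl = 1/(1 + 0.8913) = 0.5288.
Free chlorine required for 2.34 ppm HOCl: 2.34 / 0.5288 = 4.426 ppm.
FC to add: 4.426 − 0 = 4.426 mg/L as Cl₂.
Cl₂ equivalent: 4.426 mg/L × 431,000 L = 1907 g.
Product at 11.3% available Cl: 1907 / 0.113 = 16,880 g.
Volume: 16,880 g ÷ 1.13 g/mL = 14,940 mL.

14.9 L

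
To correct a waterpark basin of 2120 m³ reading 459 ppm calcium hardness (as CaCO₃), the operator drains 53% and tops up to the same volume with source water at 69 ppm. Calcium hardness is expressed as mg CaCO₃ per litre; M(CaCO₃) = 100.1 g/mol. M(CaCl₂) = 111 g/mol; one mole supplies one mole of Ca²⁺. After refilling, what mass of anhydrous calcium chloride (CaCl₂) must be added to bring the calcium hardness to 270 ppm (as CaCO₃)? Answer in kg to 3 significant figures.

41.6 kg

Volume: 2120 m³ = 2,120,000 L.
After draining 53% and refilling: 459 × 0.47 + 69 × 0.53 = 252.3 ppm.
Deficit to target: 270 − 252.3 = 17.7 mg/L.
As CaCO₃: 17.7 mg/L × 2,120,000 L = 37,520 g; ÷ 100.1 = 374.9 mol Ca²⁺.
Mass: 374.9 × 111 = 41,610 g.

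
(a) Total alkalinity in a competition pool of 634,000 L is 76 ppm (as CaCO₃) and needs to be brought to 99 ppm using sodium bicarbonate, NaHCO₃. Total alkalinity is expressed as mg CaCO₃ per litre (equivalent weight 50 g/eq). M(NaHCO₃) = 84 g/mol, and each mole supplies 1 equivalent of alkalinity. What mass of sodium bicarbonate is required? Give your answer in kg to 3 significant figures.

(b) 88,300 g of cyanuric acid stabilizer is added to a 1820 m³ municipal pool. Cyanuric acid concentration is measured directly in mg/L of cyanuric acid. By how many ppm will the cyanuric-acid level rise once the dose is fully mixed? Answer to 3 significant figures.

(a) Alkalinity to add: (99 − 76) = 23 mg/L as CaCO₃ × 634,000 L = 14,580 g as CaCO₃.
(a) Equivalents: 14,580 g ÷ 50 g/eq = 291.6 eq.
(a) NaHCO₃ supplies 1 eq per mole → 291.6 mol.
(a) Mass: 291.6 mol × 84 g/mol = 24,500 g.

(b) Volume: 1820 m³ = 1,820,000 L.
(b) Rise: 88,300 g / 1,820,000 L × 1000 = 48.52 mg/L.

(a) 24.5 kg; (b) 48.5 ppm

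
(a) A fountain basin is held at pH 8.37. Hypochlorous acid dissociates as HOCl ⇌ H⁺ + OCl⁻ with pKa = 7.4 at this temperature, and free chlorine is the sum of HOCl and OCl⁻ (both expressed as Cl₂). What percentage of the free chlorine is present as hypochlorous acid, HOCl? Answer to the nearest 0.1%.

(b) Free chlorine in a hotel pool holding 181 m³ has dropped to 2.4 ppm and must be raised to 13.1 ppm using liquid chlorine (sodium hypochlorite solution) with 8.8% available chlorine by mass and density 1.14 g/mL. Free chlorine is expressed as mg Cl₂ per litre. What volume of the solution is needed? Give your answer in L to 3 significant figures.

(a) 9.7%; (b) 19.3 L

(a) [OCl⁻]/[HOCl] = 10^(pH − pKa) = 10^(8.37 − 7.4) = 10^0.97 = 9.333.
(a) Fraction as HOCl = 1 / (1 + 9.333) = 0.09678.

(b) Volume: 181 m³ = 181,000 L.
(b) Chlorine deficit: 13.1 − 2.4 = 10.7 ppm = 10.7 mg/L as Cl₂.
(b) Cl₂ equivalent needed: 10.7 mg/L × 181,000 L = 1,937,000 mg = 1937 g.
(b) Product at 8.8% available chlorine: 1937 / 0.088 = 22,010 g.
(b) Volume at density 1.14 g/mL: 22,010 g ÷ 1.14 g/mL = 19,310 mL.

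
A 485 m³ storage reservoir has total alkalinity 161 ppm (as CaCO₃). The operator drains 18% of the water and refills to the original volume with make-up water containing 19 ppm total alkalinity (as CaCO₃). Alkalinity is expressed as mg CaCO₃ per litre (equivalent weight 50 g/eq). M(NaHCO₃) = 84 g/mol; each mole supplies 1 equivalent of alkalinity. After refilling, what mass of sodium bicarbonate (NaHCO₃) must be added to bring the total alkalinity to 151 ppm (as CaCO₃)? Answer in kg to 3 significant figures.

12.7 kg

Volume: 485 m³ = 485,000 L.
After draining 18% and refilling: 161 × 0.82 + 19 × 0.18 = 135.44 ppm.
Deficit to target: 151 − 135.44 = 15.56 mg/L.
As CaCO₃: 15.56 mg/L × 485,000 L = 7547 g; ÷ 50 g/eq ÷ 1 = 150.9 mol NaHCO₃.
Mass: 150.9 × 84 = 12,680 g.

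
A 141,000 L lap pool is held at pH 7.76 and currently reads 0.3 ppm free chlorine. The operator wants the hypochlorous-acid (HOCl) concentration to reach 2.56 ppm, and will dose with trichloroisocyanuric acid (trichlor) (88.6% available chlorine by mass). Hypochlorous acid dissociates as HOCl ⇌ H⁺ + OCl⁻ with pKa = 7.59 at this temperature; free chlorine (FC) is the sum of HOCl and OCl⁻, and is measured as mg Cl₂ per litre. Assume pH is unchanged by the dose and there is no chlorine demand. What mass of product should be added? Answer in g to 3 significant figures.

[OCl⁻]/[HOCl] = 10^(pH − pKa) = 10^(7.76 − 7.59) = 1.479; fraction as HOCl = 1/(1 + 1.479) = 0.4034.
Free chlorine required for 2.56 ppm HOCl: 2.56 / 0.4034 = 6.347 ppm.
FC to add: 6.347 − 0.3 = 6.047 mg/L as Cl₂.
Cl₂ equivalent: 6.047 mg/L × 141,000 L = 852.6 g.
Product at 88.6% available Cl: 852.6 / 0.886 = 962.3 g.

962 g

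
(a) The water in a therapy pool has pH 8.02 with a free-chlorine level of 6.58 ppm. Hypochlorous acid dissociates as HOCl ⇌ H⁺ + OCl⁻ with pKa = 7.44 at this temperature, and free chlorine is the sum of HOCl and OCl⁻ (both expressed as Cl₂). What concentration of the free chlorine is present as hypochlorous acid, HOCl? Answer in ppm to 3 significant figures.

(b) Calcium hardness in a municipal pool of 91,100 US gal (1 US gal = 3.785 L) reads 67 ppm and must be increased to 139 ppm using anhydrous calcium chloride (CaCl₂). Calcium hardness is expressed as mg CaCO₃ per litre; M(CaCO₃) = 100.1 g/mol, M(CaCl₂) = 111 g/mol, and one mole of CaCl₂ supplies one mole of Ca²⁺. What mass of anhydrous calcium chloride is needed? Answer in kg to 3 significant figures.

(a) 1.37 ppm; (b) 27.5 kg

(a) [OCl⁻]/[HOCl] = 10^(pH − pKa) = 10^(8.02 − 7.44) = 10^0.58 = 3.802.
(a) Fraction as HOCl = 1 / (1 + 3.802) = 0.2083.
(a) HOCl = 0.2083 × 6.58 ppm = 1.37 ppm.

(b) Volume: 91,100 US gal × 3.785 L/gal = 344,814 L.
(b) Hardness to add: (139 − 67) = 72 mg/L as CaCO₃ × 344,814 L = 24,830 g as CaCO₃.
(b) Moles of Ca²⁺ (1 mol Ca²⁺ ≡ 1 mol CaCO₃): 24,830 / 100.1 g/mol = 248 mol.
(b) Mass of CaCl₂: 248 × 111 = 27,530 g.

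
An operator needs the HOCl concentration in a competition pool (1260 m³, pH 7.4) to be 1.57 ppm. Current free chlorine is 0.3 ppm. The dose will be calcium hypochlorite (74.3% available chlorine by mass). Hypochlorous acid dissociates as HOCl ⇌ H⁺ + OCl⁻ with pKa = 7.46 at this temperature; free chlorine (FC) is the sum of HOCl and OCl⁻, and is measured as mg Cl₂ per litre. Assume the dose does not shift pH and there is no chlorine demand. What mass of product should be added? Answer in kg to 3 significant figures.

Volume: 1260 m³ = 1,260,000 L.
[OCl⁻]/[HOCl] = 10^(pH − pKa) = 10^(7.4 − 7.46) = 0.871; fraction as HOCl = 1/(1 + 0.871) = 0.5345.
Free chlorine required for 1.57 ppm HOCl: 1.57 / 0.5345 = 2.937 ppm.
FC to add: 2.937 − 0.3 = 2.637 mg/L as Cl₂.
Cl₂ equivalent: 2.637 mg/L × 1,260,000 L = 3323 g.
Product at 74.3% available Cl: 3323 / 0.743 = 4473 g.

4.47 kg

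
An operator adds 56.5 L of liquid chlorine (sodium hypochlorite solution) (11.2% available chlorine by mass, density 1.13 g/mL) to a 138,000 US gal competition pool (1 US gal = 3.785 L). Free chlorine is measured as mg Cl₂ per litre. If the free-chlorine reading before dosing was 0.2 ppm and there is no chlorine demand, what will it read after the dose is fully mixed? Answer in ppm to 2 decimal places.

Volume: 138,000 US gal × 3.785 L/gal = 522,330 L.
Mass of solution: 56.5 L × 1000 mL/L × 1.13 g/mL = 63,840 g.
Available chlorine delivered: 63,840 g × 0.112 = 7151 g as Cl₂.
Concentration rise: 7151 g / 522,330 L = 13.69 mg/L = 13.69 ppm.
Final FC: 0.2 + 13.69 = 13.89 ppm.

13.89 ppm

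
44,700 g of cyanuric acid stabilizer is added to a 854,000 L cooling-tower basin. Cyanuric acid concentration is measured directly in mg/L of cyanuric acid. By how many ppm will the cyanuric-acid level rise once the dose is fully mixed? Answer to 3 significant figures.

Rise: 44,700 g / 854,000 L × 1000 = 52.34 mg/L.

52.3 ppm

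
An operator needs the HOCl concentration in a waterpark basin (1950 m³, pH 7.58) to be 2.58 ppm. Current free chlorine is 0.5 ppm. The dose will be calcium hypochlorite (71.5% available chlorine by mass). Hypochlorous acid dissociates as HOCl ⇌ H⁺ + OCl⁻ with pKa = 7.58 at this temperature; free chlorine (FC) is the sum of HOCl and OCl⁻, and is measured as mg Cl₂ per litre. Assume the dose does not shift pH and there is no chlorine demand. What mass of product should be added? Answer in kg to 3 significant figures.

12.7 kg

Volume: 1950 m³ = 1,950,000 L.
[OCl⁻]/[HOCl] = 10^(pH − pKa) = 10^(7.58 − 7.58) = 1; fraction as HOCl = 1/(1 + 1) = 0.5.
Free chlorine required for 2.58 ppm HOCl: 2.58 / 0.5 = 5.16 ppm.
FC to add: 5.16 − 0.5 = 4.66 mg/L as Cl₂.
Cl₂ equivalent: 4.66 mg/L × 1,950,000 L = 9087 g.
Product at 71.5% available Cl: 9087 / 0.715 = 12,710 g.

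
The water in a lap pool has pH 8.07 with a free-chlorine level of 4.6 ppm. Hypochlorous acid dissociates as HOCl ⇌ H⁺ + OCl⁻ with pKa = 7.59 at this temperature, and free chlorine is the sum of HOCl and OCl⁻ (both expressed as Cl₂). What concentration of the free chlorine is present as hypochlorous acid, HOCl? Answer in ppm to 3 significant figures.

1.14 ppm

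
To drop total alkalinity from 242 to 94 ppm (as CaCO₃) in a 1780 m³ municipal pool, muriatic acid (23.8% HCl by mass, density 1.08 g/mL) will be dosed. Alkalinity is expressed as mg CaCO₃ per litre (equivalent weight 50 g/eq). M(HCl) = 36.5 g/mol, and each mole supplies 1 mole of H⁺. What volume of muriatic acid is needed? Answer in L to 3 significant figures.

748 L

Volume: 1780 m³ = 1,780,000 L.
Alkalinity to neutralize: (242 − 94) = 148 mg/L as CaCO₃ × 1,780,000 L = 263,400 g as CaCO₃.
Equivalents of H⁺ required: 263,400 ÷ 50 g/eq = 5269 eq = 5269 mol HCl.
Mass of HCl: 5269 × 36.5 = 192,300 g.
Mass of 23.8% solution: 192,300 / 0.238 = 808,000 g.
Volume: 808,000 g ÷ 1.08 g/mL = 748,200 mL.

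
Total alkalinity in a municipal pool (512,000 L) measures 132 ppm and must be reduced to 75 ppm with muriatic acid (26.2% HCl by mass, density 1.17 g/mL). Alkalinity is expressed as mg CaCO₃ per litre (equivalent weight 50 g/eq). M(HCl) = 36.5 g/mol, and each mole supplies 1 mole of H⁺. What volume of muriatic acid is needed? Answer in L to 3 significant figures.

Alkalinity to neutralize: (132 − 75) = 57 mg/L as CaCO₃ × 512,000 L = 29,180 g as CaCO₃.
Equivalents of H⁺ required: 29,180 ÷ 50 g/eq = 583.7 eq = 583.7 mol HCl.
Mass of HCl: 583.7 × 36.5 = 21,300 g.
Mass of 26.2% solution: 21,300 / 0.262 = 81,310 g.
Volume: 81,310 g ÷ 1.17 g/mL = 69,500 mL.

69.5 L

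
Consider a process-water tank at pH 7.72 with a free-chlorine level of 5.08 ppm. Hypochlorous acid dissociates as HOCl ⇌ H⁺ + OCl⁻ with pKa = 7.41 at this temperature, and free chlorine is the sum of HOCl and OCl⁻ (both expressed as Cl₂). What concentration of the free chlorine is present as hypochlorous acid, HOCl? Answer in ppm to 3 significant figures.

[OCl⁻]/[HOCl] = 10^(pH − pKa) = 10^(7.72 − 7.41) = 10^0.31 = 2.042.
Fraction as HOCl = 1 / (1 + 2.042) = 0.3288.
HOCl = 0.3288 × 5.08 ppm = 1.67 ppm.

1.67 ppm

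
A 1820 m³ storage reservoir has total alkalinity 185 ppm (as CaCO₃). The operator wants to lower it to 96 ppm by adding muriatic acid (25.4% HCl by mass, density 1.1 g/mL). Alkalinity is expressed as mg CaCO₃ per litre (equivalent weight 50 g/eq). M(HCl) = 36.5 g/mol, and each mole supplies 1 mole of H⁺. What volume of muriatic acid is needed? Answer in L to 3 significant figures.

423 L

Volume: 1820 m³ = 1,820,000 L.
Alkalinity to neutralize: (185 − 96) = 89 mg/L as CaCO₃ × 1,820,000 L = 162,000 g as CaCO₃.
Equivalents of H⁺ required: 162,000 ÷ 50 g/eq = 3240 eq = 3240 mol HCl.
Mass of HCl: 3240 × 36.5 = 118,200 g.
Mass of 25.4% solution: 118,200 / 0.254 = 465,500 g.
Volume: 465,500 g ÷ 1.1 g/mL = 423,200 mL.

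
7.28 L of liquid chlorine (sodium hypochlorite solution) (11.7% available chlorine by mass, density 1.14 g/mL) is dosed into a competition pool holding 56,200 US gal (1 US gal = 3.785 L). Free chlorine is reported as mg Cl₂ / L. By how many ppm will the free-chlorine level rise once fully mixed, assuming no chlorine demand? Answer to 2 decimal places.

4.56 ppm

Volume: 56,200 US gal × 3.785 L/gal = 212,717 L.
Mass of solution: 7.28 L × 1000 mL/L × 1.14 g/mL = 8299 g.
Available chlorine delivered: 8299 g × 0.117 = 971 g as Cl₂.
Concentration rise: 971 g / 212,717 L = 4.565 mg/L = 4.56 ppm.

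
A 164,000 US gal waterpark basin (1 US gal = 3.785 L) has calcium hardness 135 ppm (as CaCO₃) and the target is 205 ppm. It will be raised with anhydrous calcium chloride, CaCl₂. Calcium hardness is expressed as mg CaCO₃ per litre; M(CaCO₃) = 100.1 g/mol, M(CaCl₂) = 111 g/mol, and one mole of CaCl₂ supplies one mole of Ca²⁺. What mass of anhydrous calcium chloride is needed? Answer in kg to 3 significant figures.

Volume: 164,000 US gal × 3.785 L/gal = 620,740 L.
Hardness to add: (205 − 135) = 70 mg/L as CaCO₃ × 620,740 L = 43,450 g as CaCO₃.
Moles of Ca²⁺ (1 mol Ca²⁺ ≡ 1 mol CaCO₃): 43,450 / 100.1 g/mol = 434.1 mol.
Mass of CaCl₂: 434.1 × 111 = 48,180 g.

48.2 kg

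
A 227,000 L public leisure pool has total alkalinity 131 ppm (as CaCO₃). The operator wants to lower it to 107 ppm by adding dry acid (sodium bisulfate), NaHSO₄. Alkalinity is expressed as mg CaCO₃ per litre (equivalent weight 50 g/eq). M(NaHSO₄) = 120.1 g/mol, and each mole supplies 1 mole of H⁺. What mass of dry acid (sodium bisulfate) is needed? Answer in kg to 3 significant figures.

Alkalinity to neutralize: (131 − 107) = 24 mg/L as CaCO₃ × 227,000 L = 5448 g as CaCO₃.
Equivalents of H⁺ required: 5448 ÷ 50 g/eq = 109 eq = 109 mol NaHSO₄.
Mass of NaHSO₄: 109 × 120.1 = 13,090 g.

13.1 kg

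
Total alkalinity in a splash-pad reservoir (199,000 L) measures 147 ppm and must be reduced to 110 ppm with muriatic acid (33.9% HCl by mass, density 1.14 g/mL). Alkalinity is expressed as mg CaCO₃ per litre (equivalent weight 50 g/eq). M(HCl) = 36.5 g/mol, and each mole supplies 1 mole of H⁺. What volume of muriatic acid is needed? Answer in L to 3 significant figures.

Alkalinity to neutralize: (147 − 110) = 37 mg/L as CaCO₃ × 199,000 L = 7363 g as CaCO₃.
Equivalents of H⁺ required: 7363 ÷ 50 g/eq = 147.3 eq = 147.3 mol HCl.
Mass of HCl: 147.3 × 36.5 = 5375 g.
Mass of 33.9% solution: 5375 / 0.339 = 15,860 g.
Volume: 15,860 g ÷ 1.14 g/mL = 13,910 mL.

13.9 L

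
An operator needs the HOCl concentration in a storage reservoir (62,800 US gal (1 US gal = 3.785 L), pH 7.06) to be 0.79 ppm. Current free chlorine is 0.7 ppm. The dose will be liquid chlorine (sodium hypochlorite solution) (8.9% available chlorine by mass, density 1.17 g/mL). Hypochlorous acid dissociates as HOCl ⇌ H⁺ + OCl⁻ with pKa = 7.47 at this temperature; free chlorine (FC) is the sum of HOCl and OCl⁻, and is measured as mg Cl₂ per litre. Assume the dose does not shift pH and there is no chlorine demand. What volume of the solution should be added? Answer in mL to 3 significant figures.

907 mL

Volume: 62,800 US gal × 3.785 L/gal = 237,698 L.
[OCl⁻]/[HOCl] = 10^(pH − pKa) = 10^(7.06 − 7.47) = 0.389; fraction as HOCl = 1/(1 + 0.389) = 0.7199.
Free chlorine required for 0.79 ppm HOCl: 0.79 / 0.7199 = 1.097 ppm.
FC to add: 1.097 − 0.7 = 0.3973 mg/L as Cl₂.
Cl₂ equivalent: 0.3973 mg/L × 237,698 L = 94.45 g.
Product at 8.9% available Cl: 94.45 / 0.089 = 1061 g.
Volume: 1061 g ÷ 1.17 g/mL = 907 mL.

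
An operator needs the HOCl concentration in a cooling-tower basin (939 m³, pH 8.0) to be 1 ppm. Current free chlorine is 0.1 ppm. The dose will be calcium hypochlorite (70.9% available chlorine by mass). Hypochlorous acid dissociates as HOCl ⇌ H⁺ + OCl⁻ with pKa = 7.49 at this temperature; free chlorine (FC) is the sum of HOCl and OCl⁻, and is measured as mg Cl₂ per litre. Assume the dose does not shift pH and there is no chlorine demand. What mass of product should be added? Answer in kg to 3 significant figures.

Volume: 939 m³ = 939,000 L.
[OCl⁻]/[HOCl] = 10^(pH − pKa) = 10^(8.0 − 7.49) = 3.236; fraction as HOCl = 1/(1 + 3.236) = 0.2361.
Free chlorine required for 1 ppm HOCl: 1 / 0.2361 = 4.236 ppm.
FC to add: 4.236 − 0.1 = 4.136 mg/L as Cl₂.
Cl₂ equivalent: 4.136 mg/L × 939,000 L = 3884 g.
Product at 70.9% available Cl: 3884 / 0.709 = 5478 g.

5.48 kg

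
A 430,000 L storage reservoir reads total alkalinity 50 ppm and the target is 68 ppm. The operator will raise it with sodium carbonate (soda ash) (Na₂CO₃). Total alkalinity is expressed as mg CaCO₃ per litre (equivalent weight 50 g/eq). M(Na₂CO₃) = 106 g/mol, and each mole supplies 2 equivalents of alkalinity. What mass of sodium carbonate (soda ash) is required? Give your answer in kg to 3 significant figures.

8.20 kg

Alkalinity to add: (68 − 50) = 18 mg/L as CaCO₃ × 430,000 L = 7740 g as CaCO₃.
Equivalents: 7740 g ÷ 50 g/eq = 154.8 eq.
Each mole of Na₂CO₃ supplies 2 eq, so 154.8 / 2 = 77.4 mol.
Mass: 77.4 mol × 106 g/mol = 8204 g.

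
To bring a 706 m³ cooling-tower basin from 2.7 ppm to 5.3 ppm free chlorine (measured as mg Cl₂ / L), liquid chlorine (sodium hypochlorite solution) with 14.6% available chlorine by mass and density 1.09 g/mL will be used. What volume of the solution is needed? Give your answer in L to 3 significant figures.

Volume: 706 m³ = 706,000 L.
Chlorine deficit: 5.3 − 2.7 = 2.6 ppm = 2.6 mg/L as Cl₂.
Cl₂ equivalent needed: 2.6 mg/L × 706,000 L = 1,836,000 mg = 1836 g.
Product at 14.6% available chlorine: 1836 / 0.146 = 12,570 g.
Volume at density 1.09 g/mL: 12,570 g ÷ 1.09 g/mL = 11,530 mL.

11.5 L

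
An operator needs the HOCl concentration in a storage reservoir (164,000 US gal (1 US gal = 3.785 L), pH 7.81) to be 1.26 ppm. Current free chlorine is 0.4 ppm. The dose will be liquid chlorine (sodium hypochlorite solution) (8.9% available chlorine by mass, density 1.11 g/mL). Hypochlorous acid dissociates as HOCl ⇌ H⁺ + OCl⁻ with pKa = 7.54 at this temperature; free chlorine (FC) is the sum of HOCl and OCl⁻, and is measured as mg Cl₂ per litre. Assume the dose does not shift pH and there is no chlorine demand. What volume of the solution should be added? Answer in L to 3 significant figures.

20.1 L

Volume: 164,000 US gal × 3.785 L/gal = 620,740 L.
[OCl⁻]/[HOCl] = 10^(pH − pKa) = 10^(7.81 − 7.54) = 1.862; fraction as HOCl = 1/(1 + 1.862) = 0.3494.
Free chlorine required for 1.26 ppm HOCl: 1.26 / 0.3494 = 3.606 ppm.
FC to add: 3.606 − 0.4 = 3.206 mg/L as Cl₂.
Cl₂ equivalent: 3.206 mg/L × 620,740 L = 1990 g.
Product at 8.9% available Cl: 1990 / 0.089 = 22,360 g.
Volume: 22,360 g ÷ 1.11 g/mL = 20,150 mL.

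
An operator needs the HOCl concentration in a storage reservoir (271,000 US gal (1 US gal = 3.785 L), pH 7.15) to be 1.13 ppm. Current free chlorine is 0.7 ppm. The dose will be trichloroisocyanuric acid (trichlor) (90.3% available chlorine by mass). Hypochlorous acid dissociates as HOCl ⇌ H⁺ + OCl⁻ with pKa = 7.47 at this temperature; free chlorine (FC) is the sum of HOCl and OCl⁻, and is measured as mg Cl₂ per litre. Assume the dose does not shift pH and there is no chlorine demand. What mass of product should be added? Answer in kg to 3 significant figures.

Volume: 271,000 US gal × 3.785 L/gal = 1,025,735 L.
[OCl⁻]/[HOCl] = 10^(pH − pKa) = 10^(7.15 − 7.47) = 0.4786; fraction as HOCl = 1/(1 + 0.4786) = 0.6763.
Free chlorine required for 1.13 ppm HOCl: 1.13 / 0.6763 = 1.671 ppm.
FC to add: 1.671 − 0.7 = 0.9709 mg/L as Cl₂.
Cl₂ equivalent: 0.9709 mg/L × 1,025,735 L = 995.8 g.
Product at 90.3% available Cl: 995.8 / 0.903 = 1103 g.

1.10 kg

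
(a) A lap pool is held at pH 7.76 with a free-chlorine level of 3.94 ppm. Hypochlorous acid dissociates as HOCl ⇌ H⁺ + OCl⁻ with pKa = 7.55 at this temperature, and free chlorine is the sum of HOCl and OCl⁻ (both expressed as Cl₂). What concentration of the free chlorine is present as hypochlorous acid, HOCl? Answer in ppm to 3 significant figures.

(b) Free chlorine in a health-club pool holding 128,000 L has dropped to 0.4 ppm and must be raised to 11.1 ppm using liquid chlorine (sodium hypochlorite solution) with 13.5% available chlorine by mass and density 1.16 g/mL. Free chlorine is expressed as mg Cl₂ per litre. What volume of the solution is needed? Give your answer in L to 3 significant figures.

(a) 1.50 ppm; (b) 8.75 L

(a) [OCl⁻]/[HOCl] = 10^(pH − pKa) = 10^(7.76 − 7.55) = 10^0.21 = 1.622.
(a) Fraction as HOCl = 1 / (1 + 1.622) = 0.3814.
(a) HOCl = 0.3814 × 3.94 ppm = 1.503 ppm.

(b) Chlorine deficit: 11.1 − 0.4 = 10.7 ppm = 10.7 mg/L as Cl₂.
(b) Cl₂ equivalent needed: 10.7 mg/L × 128,000 L = 1,370,000 mg = 1370 g.
(b) Product at 13.5% available chlorine: 1370 / 0.135 = 10,150 g.
(b) Volume at density 1.16 g/mL: 10,150 g ÷ 1.16 g/mL = 8746 mL.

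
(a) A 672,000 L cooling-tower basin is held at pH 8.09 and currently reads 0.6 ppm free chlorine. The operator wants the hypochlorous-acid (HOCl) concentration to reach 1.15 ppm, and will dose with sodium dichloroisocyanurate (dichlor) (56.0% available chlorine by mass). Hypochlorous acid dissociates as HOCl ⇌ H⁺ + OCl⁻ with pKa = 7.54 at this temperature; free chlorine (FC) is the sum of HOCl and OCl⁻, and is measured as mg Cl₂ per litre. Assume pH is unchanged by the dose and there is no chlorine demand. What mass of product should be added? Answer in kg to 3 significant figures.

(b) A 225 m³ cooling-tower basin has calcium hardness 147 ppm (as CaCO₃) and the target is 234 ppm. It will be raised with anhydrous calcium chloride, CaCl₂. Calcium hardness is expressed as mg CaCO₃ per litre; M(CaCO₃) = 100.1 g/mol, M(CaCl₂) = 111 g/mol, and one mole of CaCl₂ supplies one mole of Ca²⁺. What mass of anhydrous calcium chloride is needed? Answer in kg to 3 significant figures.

(a) 5.56 kg; (b) 21.7 kg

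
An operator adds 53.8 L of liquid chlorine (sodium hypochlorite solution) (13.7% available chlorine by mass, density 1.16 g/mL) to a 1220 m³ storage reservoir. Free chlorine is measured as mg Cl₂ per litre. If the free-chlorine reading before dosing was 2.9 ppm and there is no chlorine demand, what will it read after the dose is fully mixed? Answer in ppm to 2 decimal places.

Volume: 1220 m³ = 1,220,000 L.
Mass of solution: 53.8 L × 1000 mL/L × 1.16 g/mL = 62,410 g.
Available chlorine delivered: 62,410 g × 0.137 = 8550 g as Cl₂.
Concentration rise: 8550 g / 1,220,000 L = 7.008 mg/L = 7.01 ppm.
Final FC: 2.9 + 7.01 = 9.91 ppm.

9.91 ppm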